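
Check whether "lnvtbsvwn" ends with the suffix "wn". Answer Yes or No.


Input string: 'lnvtbsvwn'
Suffix to check: 'wn'
Last 2 characters of input: 'wn'
Match: True
Result: Yes


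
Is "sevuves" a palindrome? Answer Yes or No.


Input string: 'sevuves'
Reversed: 'sevuves'
Compare pairs: s[0]='s' vs s[6]='s' (match), s[1]='e' vs s[5]='e' (match), s[2]='v' vs s[4]='v' (match)
Palindrome: Yes


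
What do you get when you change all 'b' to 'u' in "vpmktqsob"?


Input string: 'vpmktqsob'
Operation: replace 'b' with 'u'
Positions of 'b': 8
After replacement: vpmktqsou


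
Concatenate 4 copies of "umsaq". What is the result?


Input string: 'umsaq'
Operation: repeat 4 times
Concatenation: 'umsaq' + 'umsaq' + 'umsaq' + 'umsaq'
Result: umsaqumsaqumsaqumsaq


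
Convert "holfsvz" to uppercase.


Input string: 'holfsvz'
Operation: convert each letter to uppercase
Mapping: 'h'->'H', 'o'->'O', 'l'->'L', 'f'->'F', 's'->'S', 'v'->'V', 'z'->'Z'
Result: HOLFSVZ


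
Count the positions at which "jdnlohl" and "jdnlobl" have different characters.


String 1: 'jdnlohl'
String 2: 'jdnlobl'
Compare each position: pos 0: 'j'=='j', pos 1: 'd'=='d', pos 2: 'n'=='n', pos 3: 'l'=='l', pos 4: 'o'=='o', pos 5: 'h'!='b', pos 6: 'l'=='l'
Differing positions: 1
Hamming distance: 1


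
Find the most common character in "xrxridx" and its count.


Input: 'xrxridx'
Operation: tally each character
Counts: 'd':1, 'i':1, 'r':2, 'x':3
Maximum: 'x' appears 3 times


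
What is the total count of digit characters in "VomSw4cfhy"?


Input string: 'VomSw4cfhy'
Operation: count digit characters (0-9)
Scan: 'V', 'o', 'm', 'S', 'w', '4'(digit), 'c', 'f', 'h', 'y'
Digits found: 1
Result: 1


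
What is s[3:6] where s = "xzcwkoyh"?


Input string: 'xzcwkoyh'
Operation: slice [3:6]
Extract characters: s[3]='w', s[4]='k', s[5]='o'
Result: wko


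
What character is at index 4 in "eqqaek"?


Input string: 'eqqaek'
Operation: get character at index 4
Index mapping: s[0]='e', s[1]='q', s[2]='q', s[3]='a', s[4]='e'
Result: 'e'


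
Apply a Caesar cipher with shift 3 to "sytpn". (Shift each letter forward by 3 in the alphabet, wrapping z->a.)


Input: 'sytpn', shift = 3
Operation: for each letter, (position + 3) mod 26
Mapping: 's'(18+3=21)->'v', 'y'(24+3=27, 27 mod 26=1)->'b', 't'(19+3=22)->'w', 'p'(15+3=18)->'s', 'n'(13+3=16)->'q'
Result: vbwsq


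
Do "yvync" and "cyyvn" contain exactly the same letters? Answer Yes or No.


String 1: 'yvync' -> sorted: 'cnvyy'
String 2: 'cyyvn' -> sorted: 'cnvyy'
Compare sorted forms: 'cnvyy' == 'cnvyy'
Anagram: Yes


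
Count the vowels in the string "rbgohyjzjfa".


Input string: 'rbgohyjzjfa'
Operation: count vowels (a, e, i, o, u)
Scan: s[0]='r', s[1]='b', s[2]='g', s[3]='o' (vowel), s[4]='h', s[5]='y', s[6]='j', s[7]='z', s[8]='j', s[9]='f', s[10]='a' (vowel)
Vowels found: 2
Result: 2


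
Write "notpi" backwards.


Input string: 'notpi'
Operation: reverse character order
Original order: 'n' -> 'o' -> 't' -> 'p' -> 'i'
Reversed order: 'i' -> 'p' -> 't' -> 'o' -> 'n'
Result: ipton


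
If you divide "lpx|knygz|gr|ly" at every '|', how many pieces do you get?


Input string: 'lpx|knygz|gr|ly'
Delimiter: '|'
Split result: 'lpx', 'knygz', 'gr', 'ly'
Number of parts: 4


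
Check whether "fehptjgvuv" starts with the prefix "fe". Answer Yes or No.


Input string: 'fehptjgvuv'
Prefix to check: 'fe'
First 2 characters of input: 'fe'
Match: True
Result: Yes


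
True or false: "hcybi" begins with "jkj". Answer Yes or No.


Input string: 'hcybi'
Prefix to check: 'jkj'
First 3 characters of input: 'hcy'
Match: False
Result: No


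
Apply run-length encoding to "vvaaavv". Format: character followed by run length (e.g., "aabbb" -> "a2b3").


Input: 'vvaaavv'
Operation: identify consecutive runs
Runs: 'vv' -> v2, 'aaa' -> a3, 'vv' -> v2
Encoded: v2a3v2


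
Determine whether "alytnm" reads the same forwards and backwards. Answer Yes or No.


Input string: 'alytnm'
Reversed: 'mntyla'
Compare pairs: s[0]='a' vs s[5]='m' (mismatch), s[1]='l' vs s[4]='n' (mismatch), s[2]='y' vs s[3]='t' (mismatch)
Palindrome: No


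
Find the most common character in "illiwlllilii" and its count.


Input: 'illiwlllilii'
Operation: tally each character
Counts: 'i':5, 'l':6, 'w':1
Maximum: 'l' appears 6 times


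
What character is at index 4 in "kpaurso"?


Input string: 'kpaurso'
Operation: get character at index 4
Index mapping: s[0]='k', s[1]='p', s[2]='a', s[3]='u', s[4]='r'
Result: 'r'


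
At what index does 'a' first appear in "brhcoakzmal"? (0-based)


Input string: 'brhcoakzmal'
Target: 'a'
Scanning left to right: s[0]='b', s[1]='r', s[2]='h', s[3]='c', s[4]='o', s[5]='a'
First match at index: 5


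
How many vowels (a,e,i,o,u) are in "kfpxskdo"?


Input string: 'kfpxskdo'
Operation: count vowels (a, e, i, o, u)
Scan: s[0]='k', s[1]='f', s[2]='p', s[3]='x', s[4]='s', s[5]='k', s[6]='d', s[7]='o' (vowel)
Vowels found: 1
Result: 1


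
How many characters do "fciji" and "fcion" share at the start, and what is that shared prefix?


String 1: 'fciji'
String 2: 'fcion'
Compare position by position:
pos 0: 'f' vs 'f' match
pos 1: 'c' vs 'c' match
pos 2: 'i' vs 'i' match
pos 3: 'j' vs 'o' differ -> stop
Longest common prefix: "fci" (length 3)


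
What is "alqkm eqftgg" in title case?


Input string: 'alqkm eqftgg'
Operation: capitalize first letter of each word
Word transformations: 'alqkm'->'Alqkm', 'eqftgg'->'Eqftgg'
Result: Alqkm Eqftgg


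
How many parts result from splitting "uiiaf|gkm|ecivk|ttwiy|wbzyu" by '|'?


Input string: 'uiiaf|gkm|ecivk|ttwiy|wbzyu'
Delimiter: '|'
Split result: 'uiiaf', 'gkm', 'ecivk', 'ttwiy', 'wbzyu'
Number of parts: 5


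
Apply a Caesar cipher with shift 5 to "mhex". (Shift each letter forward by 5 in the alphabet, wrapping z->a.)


Input: 'mhex', shift = 5
Operation: for each letter, (position + 5) mod 26
Mapping: 'm'(12+5=17)->'r', 'h'(7+5=12)->'m', 'e'(4+5=9)->'j', 'x'(23+5=28, 28 mod 26=2)->'c'
Result: rmjc


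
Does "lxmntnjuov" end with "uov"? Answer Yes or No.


Input string: 'lxmntnjuov'
Suffix to check: 'uov'
Last 3 characters of input: 'uov'
Match: True
Result: Yes


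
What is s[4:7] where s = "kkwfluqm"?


Input string: 'kkwfluqm'
Operation: slice [4:7]
Extract characters: s[4]='l', s[5]='u', s[6]='q'
Result: luq


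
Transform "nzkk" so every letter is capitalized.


Input string: 'nzkk'
Operation: convert each letter to uppercase
Mapping: 'n'->'N', 'z'->'Z', 'k'->'K', 'k'->'K'
Result: NZKK


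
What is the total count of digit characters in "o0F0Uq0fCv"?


Input string: 'o0F0Uq0fCv'
Operation: count digit characters (0-9)
Scan: 'o', '0'(digit), 'F', '0'(digit), 'U', 'q', '0'(digit), 'f', 'C', 'v'
Digits found: 3
Result: 3


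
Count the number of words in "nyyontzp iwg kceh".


Input string: 'nyyontzp iwg kceh'
Operation: split by spaces
Words found: 'nyyontzp', 'iwg', 'kceh'
Word count: 3


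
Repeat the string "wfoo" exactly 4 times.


Input string: 'wfoo'
Operation: repeat 4 times
Concatenation: 'wfoo' + 'wfoo' + 'wfoo' + 'wfoo'
Result: wfoowfoowfoowfoo


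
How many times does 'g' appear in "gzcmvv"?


Input string: 'gzcmvv'
Target character: 'g'
Scan each position: s[0]='g'
Matches found at indices: 0
Total: 1


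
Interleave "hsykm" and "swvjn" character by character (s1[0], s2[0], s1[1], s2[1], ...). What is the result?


String 1: 'hsykm'
String 2: 'swvjn'
Operation: alternate characters
Pairs: 'h'+'s', 's'+'w', 'y'+'v', 'k'+'j', 'm'+'n'
Result: hsswyvkjmn


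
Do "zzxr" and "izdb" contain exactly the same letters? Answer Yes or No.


String 1: 'zzxr' -> sorted: 'rxzz'
String 2: 'izdb' -> sorted: 'bdiz'
Compare sorted forms: 'rxzz' != 'bdiz'
Anagram: No


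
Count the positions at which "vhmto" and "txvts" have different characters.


String 1: 'vhmto'
String 2: 'txvts'
Compare each position: pos 0: 'v'!='t', pos 1: 'h'!='x', pos 2: 'm'!='v', pos 3: 't'=='t', pos 4: 'o'!='s'
Differing positions: 4
Hamming distance: 4


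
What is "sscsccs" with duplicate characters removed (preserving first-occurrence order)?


Input: 'sscsccs'
Operation: keep first occurrence of each character
Scan: s[0]='s' new -> keep; s[1]='s' seen -> skip; s[2]='c' new -> keep; s[3]='s' seen -> skip; s[4]='c' seen -> skip; s[5]='c' seen -> skip; s[6]='s' seen -> skip
Result: sc


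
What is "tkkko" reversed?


Input string: 'tkkko'
Operation: reverse character order
Original order: 't' -> 'k' -> 'k' -> 'k' -> 'o'
Reversed order: 'o' -> 'k' -> 'k' -> 'k' -> 't'
Result: okkkt


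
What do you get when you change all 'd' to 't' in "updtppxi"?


Input string: 'updtppxi'
Operation: replace 'd' with 't'
Positions of 'd': 2
After replacement: upttppxi


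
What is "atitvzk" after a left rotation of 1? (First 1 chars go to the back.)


Input: 'atitvzk', shift = 1
Operation: split at index 1 and swap parts
Front part s[0:1] = 'a'
Back part s[1:] = 'titvzk'
Rotated = back + front = 'titvzk' + 'a'
Result: titvzka


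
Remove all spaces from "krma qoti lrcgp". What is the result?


Input string: 'krma qoti lrcgp'
Operation: remove all spaces
Words: 'krma', 'qoti', 'lrcgp'
Join without spaces: krmaqotilrcgp


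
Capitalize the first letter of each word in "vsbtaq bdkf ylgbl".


Input string: 'vsbtaq bdkf ylgbl'
Operation: capitalize first letter of each word
Word transformations: 'vsbtaq'->'Vsbtaq', 'bdkf'->'Bdkf', 'ylgbl'->'Ylgbl'
Result: Vsbtaq Bdkf Ylgbl


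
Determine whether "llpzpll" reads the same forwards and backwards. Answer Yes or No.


Input string: 'llpzpll'
Reversed: 'llpzpll'
Compare pairs: s[0]='l' vs s[6]='l' (match), s[1]='l' vs s[5]='l' (match), s[2]='p' vs s[4]='p' (match)
Palindrome: Yes


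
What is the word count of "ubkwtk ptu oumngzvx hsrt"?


Input string: 'ubkwtk ptu oumngzvx hsrt'
Operation: split by spaces
Words found: 'ubkwtk', 'ptu', 'oumngzvx', 'hsrt'
Word count: 4


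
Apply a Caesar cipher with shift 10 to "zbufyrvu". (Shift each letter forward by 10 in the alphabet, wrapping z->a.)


Input: 'zbufyrvu', shift = 10
Operation: for each letter, (position + 10) mod 26
Mapping: 'z'(25+10=35, 35 mod 26=9)->'j', 'b'(1+10=11)->'l', 'u'(20+10=30, 30 mod 26=4)->'e', 'f'(5+10=15)->'p', 'y'(24+10=34, 34 mod 26=8)->'i', 'r'(17+10=27, 27 mod 26=1)->'b', 'v'(21+10=31, 31 mod 26=5)->'f', 'u'(20+10=30, 30 mod 26=4)->'e'
Result: jlepibfe


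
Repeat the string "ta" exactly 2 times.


Input string: 'ta'
Operation: repeat 2 times
Concatenation: 'ta' + 'ta'
Result: tata


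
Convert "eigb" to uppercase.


Input string: 'eigb'
Operation: convert each letter to uppercase
Mapping: 'e'->'E', 'i'->'I', 'g'->'G', 'b'->'B'
Result: EIGB


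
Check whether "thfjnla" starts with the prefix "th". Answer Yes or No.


Input string: 'thfjnla'
Prefix to check: 'th'
First 2 characters of input: 'th'
Match: True
Result: Yes


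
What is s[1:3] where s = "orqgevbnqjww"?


Input string: 'orqgevbnqjww'
Operation: slice [1:3]
Extract characters: s[1]='r', s[2]='q'
Result: rq


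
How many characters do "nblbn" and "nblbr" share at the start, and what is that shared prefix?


String 1: 'nblbn'
String 2: 'nblbr'
Compare position by position:
pos 0: 'n' vs 'n' match
pos 1: 'b' vs 'b' match
pos 2: 'l' vs 'l' match
pos 3: 'b' vs 'b' match
pos 4: 'n' vs 'r' differ -> stop
Longest common prefix: "nblb" (length 4)


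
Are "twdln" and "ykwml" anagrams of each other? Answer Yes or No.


String 1: 'twdln' -> sorted: 'dlntw'
String 2: 'ykwml' -> sorted: 'klmwy'
Compare sorted forms: 'dlntw' != 'klmwy'
Anagram: No


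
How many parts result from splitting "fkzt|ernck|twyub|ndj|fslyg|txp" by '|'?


Input string: 'fkzt|ernck|twyub|ndj|fslyg|txp'
Delimiter: '|'
Split result: 'fkzt', 'ernck', 'twyub', 'ndj', 'fslyg', 'txp'
Number of parts: 6


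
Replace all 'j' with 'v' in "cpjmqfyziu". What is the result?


Input string: 'cpjmqfyziu'
Operation: replace 'j' with 'v'
Positions of 'j': 2
After replacement: cpvmqfyziu


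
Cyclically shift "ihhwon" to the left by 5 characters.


Input: 'ihhwon', shift = 5
Operation: split at index 5 and swap parts
Front part s[0:5] = 'ihhwo'
Back part s[5:] = 'n'
Rotated = back + front = 'n' + 'ihhwo'
Result: nihhwo


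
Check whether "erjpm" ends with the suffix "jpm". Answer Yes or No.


Input string: 'erjpm'
Suffix to check: 'jpm'
Last 3 characters of input: 'jpm'
Match: True
Result: Yes


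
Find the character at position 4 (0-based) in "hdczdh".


Input string: 'hdczdh'
Operation: get character at index 4
Index mapping: s[0]='h', s[1]='d', s[2]='c', s[3]='z', s[4]='d'
Result: 'd'


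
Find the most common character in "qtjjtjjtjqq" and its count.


Input: 'qtjjtjjtjqq'
Operation: tally each character
Counts: 'j':5, 'q':3, 't':3
Maximum: 'j' appears 5 times


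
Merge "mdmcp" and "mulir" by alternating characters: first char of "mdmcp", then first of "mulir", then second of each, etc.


String 1: 'mdmcp'
String 2: 'mulir'
Operation: alternate characters
Pairs: 'm'+'m', 'd'+'u', 'm'+'l', 'c'+'i', 'p'+'r'
Result: mmdumlcipr


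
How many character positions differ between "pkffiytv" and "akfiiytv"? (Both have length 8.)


String 1: 'pkffiytv'
String 2: 'akfiiytv'
Compare each position: pos 0: 'p'!='a', pos 1: 'k'=='k', pos 2: 'f'=='f', pos 3: 'f'!='i', pos 4: 'i'=='i', pos 5: 'y'=='y', pos 6: 't'=='t', pos 7: 'v'=='v'
Differing positions: 2
Hamming distance: 2


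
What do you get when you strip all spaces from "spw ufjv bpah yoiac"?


Input string: 'spw ufjv bpah yoiac'
Operation: remove all spaces
Words: 'spw', 'ufjv', 'bpah', 'yoiac'
Join without spaces: spwufjvbpahyoiac


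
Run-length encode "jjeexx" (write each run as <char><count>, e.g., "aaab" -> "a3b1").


Input: 'jjeexx'
Operation: identify consecutive runs
Runs: 'jj' -> j2, 'ee' -> e2, 'xx' -> x2
Encoded: j2e2x2


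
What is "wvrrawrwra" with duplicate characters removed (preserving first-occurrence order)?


Input: 'wvrrawrwra'
Operation: keep first occurrence of each character
Scan: s[0]='w' new -> keep; s[1]='v' new -> keep; s[2]='r' new -> keep; s[3]='r' seen -> skip; s[4]='a' new -> keep; s[5]='w' seen -> skip; s[6]='r' seen -> skip; s[7]='w' seen -> skip; s[8]='r' seen -> skip; s[9]='a' seen -> skip
Result: wvra


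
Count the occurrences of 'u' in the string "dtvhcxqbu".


Input string: 'dtvhcxqbu'
Target character: 'u'
Scan each position: s[8]='u'
Matches found at indices: 8
Total: 1


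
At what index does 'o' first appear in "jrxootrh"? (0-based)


Input string: 'jrxootrh'
Target: 'o'
Scanning left to right: s[0]='j', s[1]='r', s[2]='x', s[3]='o'
First match at index: 3


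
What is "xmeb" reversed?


Input string: 'xmeb'
Operation: reverse character order
Original order: 'x' -> 'm' -> 'e' -> 'b'
Reversed order: 'b' -> 'e' -> 'm' -> 'x'
Result: bemx


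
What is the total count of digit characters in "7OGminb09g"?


Input string: '7OGminb09g'
Operation: count digit characters (0-9)
Scan: '7'(digit), 'O', 'G', 'm', 'i', 'n', 'b', '0'(digit), '9'(digit), 'g'
Digits found: 3
Result: 3


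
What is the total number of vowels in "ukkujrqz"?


Input string: 'ukkujrqz'
Operation: count vowels (a, e, i, o, u)
Scan: s[0]='u' (vowel), s[1]='k', s[2]='k', s[3]='u' (vowel), s[4]='j', s[5]='r', s[6]='q', s[7]='z'
Vowels found: 2
Result: 2


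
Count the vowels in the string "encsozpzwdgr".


Input string: 'encsozpzwdgr'
Operation: count vowels (a, e, i, o, u)
Scan: s[0]='e' (vowel), s[1]='n', s[2]='c', s[3]='s', s[4]='o' (vowel), s[5]='z', s[6]='p', s[7]='z', s[8]='w', s[9]='d', s[10]='g', s[11]='r'
Vowels found: 2
Result: 2


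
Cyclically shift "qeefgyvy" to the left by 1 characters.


Input: 'qeefgyvy', shift = 1
Operation: split at index 1 and swap parts
Front part s[0:1] = 'q'
Back part s[1:] = 'eefgyvy'
Rotated = back + front = 'eefgyvy' + 'q'
Result: eefgyvyq


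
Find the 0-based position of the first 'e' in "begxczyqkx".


Input string: 'begxczyqkx'
Target: 'e'
Scanning left to right: s[0]='b', s[1]='e'
First match at index: 1


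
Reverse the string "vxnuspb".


Input string: 'vxnuspb'
Operation: reverse character order
Original order: 'v' -> 'x' -> 'n' -> 'u' -> 's' -> 'p' -> 'b'
Reversed order: 'b' -> 'p' -> 's' -> 'u' -> 'n' -> 'x' -> 'v'
Result: bpsunxv


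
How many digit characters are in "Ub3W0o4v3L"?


Input string: 'Ub3W0o4v3L'
Operation: count digit characters (0-9)
Scan: 'U', 'b', '3'(digit), 'W', '0'(digit), 'o', '4'(digit), 'v', '3'(digit), 'L'
Digits found: 4
Result: 4


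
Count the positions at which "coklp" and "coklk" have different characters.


String 1: 'coklp'
String 2: 'coklk'
Compare each position: pos 0: 'c'=='c', pos 1: 'o'=='o', pos 2: 'k'=='k', pos 3: 'l'=='l', pos 4: 'p'!='k'
Differing positions: 1
Hamming distance: 1


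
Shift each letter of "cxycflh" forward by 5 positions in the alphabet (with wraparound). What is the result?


Input: 'cxycflh', shift = 5
Operation: for each letter, (position + 5) mod 26
Mapping: 'c'(2+5=7)->'h', 'x'(23+5=28, 28 mod 26=2)->'c', 'y'(24+5=29, 29 mod 26=3)->'d', 'c'(2+5=7)->'h', 'f'(5+5=10)->'k', 'l'(11+5=16)->'q', 'h'(7+5=12)->'m'
Result: hcdhkqm


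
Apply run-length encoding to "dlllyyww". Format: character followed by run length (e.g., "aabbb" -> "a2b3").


Input: 'dlllyyww'
Operation: identify consecutive runs
Runs: 'd' -> d1, 'lll' -> l3, 'yy' -> y2, 'ww' -> w2
Encoded: d1l3y2w2


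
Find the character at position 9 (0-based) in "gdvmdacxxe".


Input string: 'gdvmdacxxe'
Operation: get character at index 9
Index mapping: s[0]='g', s[1]='d', s[2]='v', s[3]='m', s[4]='d', s[5]='a', s[6]='c', s[7]='x', s[8]='x', s[9]='e'
Result: 'e'


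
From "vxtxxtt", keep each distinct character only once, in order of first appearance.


Input: 'vxtxxtt'
Operation: keep first occurrence of each character
Scan: s[0]='v' new -> keep; s[1]='x' new -> keep; s[2]='t' new -> keep; s[3]='x' seen -> skip; s[4]='x' seen -> skip; s[5]='t' seen -> skip; s[6]='t' seen -> skip
Result: vxt


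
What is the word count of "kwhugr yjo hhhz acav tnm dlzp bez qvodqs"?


Input string: 'kwhugr yjo hhhz acav tnm dlzp bez qvodqs'
Operation: split by spaces
Words found: 'kwhugr', 'yjo', 'hhhz', 'acav', 'tnm', 'dlzp', 'bez', 'qvodqs'
Word count: 8


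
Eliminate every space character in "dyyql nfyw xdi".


Input string: 'dyyql nfyw xdi'
Operation: remove all spaces
Words: 'dyyql', 'nfyw', 'xdi'
Join without spaces: dyyqlnfywxdi


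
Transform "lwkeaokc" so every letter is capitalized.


Input string: 'lwkeaokc'
Operation: convert each letter to uppercase
Mapping: 'l'->'L', 'w'->'W', 'k'->'K', 'e'->'E', 'a'->'A', 'o'->'O', 'k'->'K', 'c'->'C'
Result: LWKEAOKC


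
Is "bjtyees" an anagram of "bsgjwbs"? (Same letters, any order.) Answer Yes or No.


String 1: 'bsgjwbs' -> sorted: 'bbgjssw'
String 2: 'bjtyees' -> sorted: 'beejsty'
Compare sorted forms: 'bbgjssw' != 'beejsty'
Anagram: No


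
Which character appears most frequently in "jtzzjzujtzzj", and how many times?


Input: 'jtzzjzujtzzj'
Operation: tally each character
Counts: 'j':4, 't':2, 'u':1, 'z':5
Maximum: 'z' appears 5 times


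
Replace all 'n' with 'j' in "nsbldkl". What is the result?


Input string: 'nsbldkl'
Operation: replace 'n' with 'j'
Positions of 'n': 0
After replacement: jsbldkl


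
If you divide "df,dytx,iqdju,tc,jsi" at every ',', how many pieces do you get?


Input string: 'df,dytx,iqdju,tc,jsi'
Delimiter: ','
Split result: 'df', 'dytx', 'iqdju', 'tc', 'jsi'
Number of parts: 5


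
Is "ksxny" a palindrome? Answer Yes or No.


Input string: 'ksxny'
Reversed: 'ynxsk'
Compare pairs: s[0]='k' vs s[4]='y' (mismatch), s[1]='s' vs s[3]='n' (mismatch)
Palindrome: No


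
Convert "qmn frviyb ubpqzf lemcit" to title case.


Input string: 'qmn frviyb ubpqzf lemcit'
Operation: capitalize first letter of each word
Word transformations: 'qmn'->'Qmn', 'frviyb'->'Frviyb', 'ubpqzf'->'Ubpqzf', 'lemcit'->'Lemcit'
Result: Qmn Frviyb Ubpqzf Lemcit


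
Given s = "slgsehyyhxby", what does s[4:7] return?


Input string: 'slgsehyyhxby'
Operation: slice [4:7]
Extract characters: s[4]='e', s[5]='h', s[6]='y'
Result: ehy


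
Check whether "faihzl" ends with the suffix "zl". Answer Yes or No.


Input string: 'faihzl'
Suffix to check: 'zl'
Last 2 characters of input: 'zl'
Match: True
Result: Yes


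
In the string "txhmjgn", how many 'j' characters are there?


Input string: 'txhmjgn'
Target character: 'j'
Scan each position: s[4]='j'
Matches found at indices: 4
Total: 1


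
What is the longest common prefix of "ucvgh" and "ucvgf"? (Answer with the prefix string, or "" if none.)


String 1: 'ucvgh'
String 2: 'ucvgf'
Compare position by position:
pos 0: 'u' vs 'u' match
pos 1: 'c' vs 'c' match
pos 2: 'v' vs 'v' match
pos 3: 'g' vs 'g' match
pos 4: 'h' vs 'f' differ -> stop
Longest common prefix: "ucvg" (length 4)


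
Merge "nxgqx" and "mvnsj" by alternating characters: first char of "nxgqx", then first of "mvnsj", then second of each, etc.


String 1: 'nxgqx'
String 2: 'mvnsj'
Operation: alternate characters
Pairs: 'n'+'m', 'x'+'v', 'g'+'n', 'q'+'s', 'x'+'j'
Result: nmxvgnqsxj


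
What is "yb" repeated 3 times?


Input string: 'yb'
Operation: repeat 3 times
Concatenation: 'yb' + 'yb' + 'yb'
Result: ybybyb


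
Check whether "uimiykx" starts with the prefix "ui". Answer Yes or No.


Input string: 'uimiykx'
Prefix to check: 'ui'
First 2 characters of input: 'ui'
Match: True
Result: Yes


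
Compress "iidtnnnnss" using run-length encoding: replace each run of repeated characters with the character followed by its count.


Input: 'iidtnnnnss'
Operation: identify consecutive runs
Runs: 'ii' -> i2, 'd' -> d1, 't' -> t1, 'nnnn' -> n4, 'ss' -> s2
Encoded: i2d1t1n4s2


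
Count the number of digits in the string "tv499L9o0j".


Input string: 'tv499L9o0j'
Operation: count digit characters (0-9)
Scan: 't', 'v', '4'(digit), '9'(digit), '9'(digit), 'L', '9'(digit), 'o', '0'(digit), 'j'
Digits found: 5
Result: 5


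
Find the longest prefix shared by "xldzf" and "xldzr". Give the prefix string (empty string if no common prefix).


String 1: 'xldzf'
String 2: 'xldzr'
Compare position by position:
pos 0: 'x' vs 'x' match
pos 1: 'l' vs 'l' match
pos 2: 'd' vs 'd' match
pos 3: 'z' vs 'z' match
pos 4: 'f' vs 'r' differ -> stop
Longest common prefix: "xldz" (length 4)


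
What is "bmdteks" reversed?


Input string: 'bmdteks'
Operation: reverse character order
Original order: 'b' -> 'm' -> 'd' -> 't' -> 'e' -> 'k' -> 's'
Reversed order: 's' -> 'k' -> 'e' -> 't' -> 'd' -> 'm' -> 'b'
Result: sketdmb


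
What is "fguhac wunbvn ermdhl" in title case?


Input string: 'fguhac wunbvn ermdhl'
Operation: capitalize first letter of each word
Word transformations: 'fguhac'->'Fguhac', 'wunbvn'->'Wunbvn', 'ermdhl'->'Ermdhl'
Result: Fguhac Wunbvn Ermdhl


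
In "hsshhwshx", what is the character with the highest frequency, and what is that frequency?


Input: 'hsshhwshx'
Operation: tally each character
Counts: 'h':4, 's':3, 'w':1, 'x':1
Maximum: 'h' appears 4 times


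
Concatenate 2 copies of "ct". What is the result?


Input string: 'ct'
Operation: repeat 2 times
Concatenation: 'ct' + 'ct'
Result: ctct


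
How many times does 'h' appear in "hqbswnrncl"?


Input string: 'hqbswnrncl'
Target character: 'h'
Scan each position: s[0]='h'
Matches found at indices: 0
Total: 1


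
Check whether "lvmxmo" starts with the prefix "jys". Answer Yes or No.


Input string: 'lvmxmo'
Prefix to check: 'jys'
First 3 characters of input: 'lvm'
Match: False
Result: No


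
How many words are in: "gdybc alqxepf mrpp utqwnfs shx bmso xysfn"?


Input string: 'gdybc alqxepf mrpp utqwnfs shx bmso xysfn'
Operation: split by spaces
Words found: 'gdybc', 'alqxepf', 'mrpp', 'utqwnfs', 'shx', 'bmso', 'xysfn'
Word count: 7


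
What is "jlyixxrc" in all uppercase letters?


Input string: 'jlyixxrc'
Operation: convert each letter to uppercase
Mapping: 'j'->'J', 'l'->'L', 'y'->'Y', 'i'->'I', 'x'->'X', 'x'->'X', 'r'->'R', 'c'->'C'
Result: JLYIXXRC


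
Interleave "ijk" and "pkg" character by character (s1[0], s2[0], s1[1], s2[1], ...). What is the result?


String 1: 'ijk'
String 2: 'pkg'
Operation: alternate characters
Pairs: 'i'+'p', 'j'+'k', 'k'+'g'
Result: ipjkkg


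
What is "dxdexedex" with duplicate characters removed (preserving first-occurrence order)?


Input: 'dxdexedex'
Operation: keep first occurrence of each character
Scan: s[0]='d' new -> keep; s[1]='x' new -> keep; s[2]='d' seen -> skip; s[3]='e' new -> keep; s[4]='x' seen -> skip; s[5]='e' seen -> skip; s[6]='d' seen -> skip; s[7]='e' seen -> skip; s[8]='x' seen -> skip
Result: dxe


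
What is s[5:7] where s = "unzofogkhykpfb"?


Input string: 'unzofogkhykpfb'
Operation: slice [5:7]
Extract characters: s[5]='o', s[6]='g'
Result: og


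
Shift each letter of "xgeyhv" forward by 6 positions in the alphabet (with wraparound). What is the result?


Input: 'xgeyhv', shift = 6
Operation: for each letter, (position + 6) mod 26
Mapping: 'x'(23+6=29, 29 mod 26=3)->'d', 'g'(6+6=12)->'m', 'e'(4+6=10)->'k', 'y'(24+6=30, 30 mod 26=4)->'e', 'h'(7+6=13)->'n', 'v'(21+6=27, 27 mod 26=1)->'b'
Result: dmkenb


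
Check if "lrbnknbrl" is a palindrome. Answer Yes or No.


Input string: 'lrbnknbrl'
Reversed: 'lrbnknbrl'
Compare pairs: s[0]='l' vs s[8]='l' (match), s[1]='r' vs s[7]='r' (match), s[2]='b' vs s[6]='b' (match), s[3]='n' vs s[5]='n' (match)
Palindrome: Yes


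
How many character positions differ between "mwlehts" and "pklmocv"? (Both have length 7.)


String 1: 'mwlehts'
String 2: 'pklmocv'
Compare each position: pos 0: 'm'!='p', pos 1: 'w'!='k', pos 2: 'l'=='l', pos 3: 'e'!='m', pos 4: 'h'!='o', pos 5: 't'!='c', pos 6: 's'!='v'
Differing positions: 6
Hamming distance: 6


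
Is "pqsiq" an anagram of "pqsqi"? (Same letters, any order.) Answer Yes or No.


String 1: 'pqsqi' -> sorted: 'ipqqs'
String 2: 'pqsiq' -> sorted: 'ipqqs'
Compare sorted forms: 'ipqqs' == 'ipqqs'
Anagram: Yes


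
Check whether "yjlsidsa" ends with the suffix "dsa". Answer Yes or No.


Input string: 'yjlsidsa'
Suffix to check: 'dsa'
Last 3 characters of input: 'dsa'
Match: True
Result: Yes


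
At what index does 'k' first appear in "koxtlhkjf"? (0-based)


Input string: 'koxtlhkjf'
Target: 'k'
Scanning left to right: s[0]='k'
First match at index: 0


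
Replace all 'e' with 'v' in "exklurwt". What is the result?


Input string: 'exklurwt'
Operation: replace 'e' with 'v'
Positions of 'e': 0
After replacement: vxklurwt


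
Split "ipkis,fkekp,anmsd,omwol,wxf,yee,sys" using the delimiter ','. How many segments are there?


Input string: 'ipkis,fkekp,anmsd,omwol,wxf,yee,sys'
Delimiter: ','
Split result: 'ipkis', 'fkekp', 'anmsd', 'omwol', 'wxf', 'yee', 'sys'
Number of parts: 7


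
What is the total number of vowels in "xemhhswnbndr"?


Input string: 'xemhhswnbndr'
Operation: count vowels (a, e, i, o, u)
Scan: s[0]='x', s[1]='e' (vowel), s[2]='m', s[3]='h', s[4]='h', s[5]='s', s[6]='w', s[7]='n', s[8]='b', s[9]='n', s[10]='d', s[11]='r'
Vowels found: 1
Result: 1


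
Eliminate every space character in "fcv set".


Input string: 'fcv set'
Operation: remove all spaces
Words: 'fcv', 'set'
Join without spaces: fcvset


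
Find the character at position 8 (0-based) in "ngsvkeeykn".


Input string: 'ngsvkeeykn'
Operation: get character at index 8
Index mapping: s[0]='n', s[1]='g', s[2]='s', s[3]='v', s[4]='k', s[5]='e', s[6]='e', s[7]='y', s[8]='k'
Result: 'k'


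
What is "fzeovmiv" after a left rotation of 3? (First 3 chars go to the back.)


Input: 'fzeovmiv', shift = 3
Operation: split at index 3 and swap parts
Front part s[0:3] = 'fze'
Back part s[3:] = 'ovmiv'
Rotated = back + front = 'ovmiv' + 'fze'
Result: ovmivfze


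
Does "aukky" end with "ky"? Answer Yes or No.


Input string: 'aukky'
Suffix to check: 'ky'
Last 2 characters of input: 'ky'
Match: True
Result: Yes


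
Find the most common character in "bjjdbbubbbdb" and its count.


Input: 'bjjdbbubbbdb'
Operation: tally each character
Counts: 'b':7, 'd':2, 'j':2, 'u':1
Maximum: 'b' appears 7 times


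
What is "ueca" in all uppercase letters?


Input string: 'ueca'
Operation: convert each letter to uppercase
Mapping: 'u'->'U', 'e'->'E', 'c'->'C', 'a'->'A'
Result: UECA


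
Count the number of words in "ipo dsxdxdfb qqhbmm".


Input string: 'ipo dsxdxdfb qqhbmm'
Operation: split by spaces
Words found: 'ipo', 'dsxdxdfb', 'qqhbmm'
Word count: 3


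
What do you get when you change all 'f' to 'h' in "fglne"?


Input string: 'fglne'
Operation: replace 'f' with 'h'
Positions of 'f': 0
After replacement: hglne


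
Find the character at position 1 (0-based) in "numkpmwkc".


Input string: 'numkpmwkc'
Operation: get character at index 1
Index mapping: s[0]='n', s[1]='u'
Result: 'u'


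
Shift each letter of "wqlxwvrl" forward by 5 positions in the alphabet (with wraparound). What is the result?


Input: 'wqlxwvrl', shift = 5
Operation: for each letter, (position + 5) mod 26
Mapping: 'w'(22+5=27, 27 mod 26=1)->'b', 'q'(16+5=21)->'v', 'l'(11+5=16)->'q', 'x'(23+5=28, 28 mod 26=2)->'c', 'w'(22+5=27, 27 mod 26=1)->'b', 'v'(21+5=26, 26 mod 26=0)->'a', 'r'(17+5=22)->'w', 'l'(11+5=16)->'q'
Result: bvqcbawq


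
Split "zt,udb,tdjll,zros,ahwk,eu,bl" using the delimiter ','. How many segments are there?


Input string: 'zt,udb,tdjll,zros,ahwk,eu,bl'
Delimiter: ','
Split result: 'zt', 'udb', 'tdjll', 'zros', 'ahwk', 'eu', 'bl'
Number of parts: 7


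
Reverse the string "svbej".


Input string: 'svbej'
Operation: reverse character order
Original order: 's' -> 'v' -> 'b' -> 'e' -> 'j'
Reversed order: 'j' -> 'e' -> 'b' -> 'v' -> 's'
Result: jebvs


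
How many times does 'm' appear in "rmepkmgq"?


Input string: 'rmepkmgq'
Target character: 'm'
Scan each position: s[1]='m', s[5]='m'
Matches found at indices: 1, 5
Total: 2


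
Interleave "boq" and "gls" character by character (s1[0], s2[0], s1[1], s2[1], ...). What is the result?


String 1: 'boq'
String 2: 'gls'
Operation: alternate characters
Pairs: 'b'+'g', 'o'+'l', 'q'+'s'
Result: bgolqs


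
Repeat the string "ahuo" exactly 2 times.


Input string: 'ahuo'
Operation: repeat 2 times
Concatenation: 'ahuo' + 'ahuo'
Result: ahuoahuo


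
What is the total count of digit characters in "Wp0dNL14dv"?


Input string: 'Wp0dNL14dv'
Operation: count digit characters (0-9)
Scan: 'W', 'p', '0'(digit), 'd', 'N', 'L', '1'(digit), '4'(digit), 'd', 'v'
Digits found: 3
Result: 3


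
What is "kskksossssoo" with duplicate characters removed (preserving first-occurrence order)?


Input: 'kskksossssoo'
Operation: keep first occurrence of each character
Scan: s[0]='k' new -> keep; s[1]='s' new -> keep; s[2]='k' seen -> skip; s[3]='k' seen -> skip; s[4]='s' seen -> skip; s[5]='o' new -> keep; s[6]='s' seen -> skip; s[7]='s' seen -> skip; s[8]='s' seen -> skip; s[9]='s' seen -> skip; s[10]='o' seen -> skip; s[11]='o' seen -> skip
Result: kso


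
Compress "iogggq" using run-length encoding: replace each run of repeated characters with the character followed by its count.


Input: 'iogggq'
Operation: identify consecutive runs
Runs: 'i' -> i1, 'o' -> o1, 'ggg' -> g3, 'q' -> q1
Encoded: i1o1g3q1


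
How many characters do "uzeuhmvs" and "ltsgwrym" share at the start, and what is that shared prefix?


String 1: 'uzeuhmvs'
String 2: 'ltsgwrym'
Compare position by position:
pos 0: 'u' vs 'l' differ -> stop
Longest common prefix: "" (length 0)


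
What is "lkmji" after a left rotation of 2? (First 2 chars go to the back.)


Input: 'lkmji', shift = 2
Operation: split at index 2 and swap parts
Front part s[0:2] = 'lk'
Back part s[2:] = 'mji'
Rotated = back + front = 'mji' + 'lk'
Result: mjilk


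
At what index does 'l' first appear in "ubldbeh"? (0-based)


Input string: 'ubldbeh'
Target: 'l'
Scanning left to right: s[0]='u', s[1]='b', s[2]='l'
First match at index: 2


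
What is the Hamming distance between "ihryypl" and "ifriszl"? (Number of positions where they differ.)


String 1: 'ihryypl'
String 2: 'ifriszl'
Compare each position: pos 0: 'i'=='i', pos 1: 'h'!='f', pos 2: 'r'=='r', pos 3: 'y'!='i', pos 4: 'y'!='s', pos 5: 'p'!='z', pos 6: 'l'=='l'
Differing positions: 4
Hamming distance: 4


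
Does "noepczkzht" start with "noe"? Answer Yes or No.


Input string: 'noepczkzht'
Prefix to check: 'noe'
First 3 characters of input: 'noe'
Match: True
Result: Yes


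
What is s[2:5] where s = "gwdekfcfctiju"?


Input string: 'gwdekfcfctiju'
Operation: slice [2:5]
Extract characters: s[2]='d', s[3]='e', s[4]='k'
Result: dek


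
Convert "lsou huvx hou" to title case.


Input string: 'lsou huvx hou'
Operation: capitalize first letter of each word
Word transformations: 'lsou'->'Lsou', 'huvx'->'Huvx', 'hou'->'Hou'
Result: Lsou Huvx Hou


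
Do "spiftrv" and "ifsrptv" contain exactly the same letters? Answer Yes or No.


String 1: 'spiftrv' -> sorted: 'fiprstv'
String 2: 'ifsrptv' -> sorted: 'fiprstv'
Compare sorted forms: 'fiprstv' == 'fiprstv'
Anagram: Yes


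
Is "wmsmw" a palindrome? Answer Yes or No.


Input string: 'wmsmw'
Reversed: 'wmsmw'
Compare pairs: s[0]='w' vs s[4]='w' (match), s[1]='m' vs s[3]='m' (match)
Palindrome: Yes


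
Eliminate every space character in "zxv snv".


Input string: 'zxv snv'
Operation: remove all spaces
Words: 'zxv', 'snv'
Join without spaces: zxvsnv


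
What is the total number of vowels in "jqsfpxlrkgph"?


Input string: 'jqsfpxlrkgph'
Operation: count vowels (a, e, i, o, u)
Scan: s[0]='j', s[1]='q', s[2]='s', s[3]='f', s[4]='p', s[5]='x', s[6]='l', s[7]='r', s[8]='k', s[9]='g', s[10]='p', s[11]='h'
Vowels found: 0
Result: 0


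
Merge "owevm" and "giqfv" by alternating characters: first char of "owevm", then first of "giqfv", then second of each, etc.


String 1: 'owevm'
String 2: 'giqfv'
Operation: alternate characters
Pairs: 'o'+'g', 'w'+'i', 'e'+'q', 'v'+'f', 'm'+'v'
Result: ogwieqvfmv


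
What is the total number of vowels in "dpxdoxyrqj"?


Input string: 'dpxdoxyrqj'
Operation: count vowels (a, e, i, o, u)
Scan: s[0]='d', s[1]='p', s[2]='x', s[3]='d', s[4]='o' (vowel), s[5]='x', s[6]='y', s[7]='r', s[8]='q', s[9]='j'
Vowels found: 1
Result: 1


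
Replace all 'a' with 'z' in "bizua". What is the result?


Input string: 'bizua'
Operation: replace 'a' with 'z'
Positions of 'a': 4
After replacement: bizuz


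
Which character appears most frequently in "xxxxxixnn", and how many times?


Input: 'xxxxxixnn'
Operation: tally each character
Counts: 'i':1, 'n':2, 'x':6
Maximum: 'x' appears 6 times


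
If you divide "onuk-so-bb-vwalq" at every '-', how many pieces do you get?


Input string: 'onuk-so-bb-vwalq'
Delimiter: '-'
Split result: 'onuk', 'so', 'bb', 'vwalq'
Number of parts: 4


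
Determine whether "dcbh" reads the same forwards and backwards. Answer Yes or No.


Input string: 'dcbh'
Reversed: 'hbcd'
Compare pairs: s[0]='d' vs s[3]='h' (mismatch), s[1]='c' vs s[2]='b' (mismatch)
Palindrome: No


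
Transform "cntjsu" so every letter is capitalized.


Input string: 'cntjsu'
Operation: convert each letter to uppercase
Mapping: 'c'->'C', 'n'->'N', 't'->'T', 'j'->'J', 's'->'S', 'u'->'U'
Result: CNTJSU


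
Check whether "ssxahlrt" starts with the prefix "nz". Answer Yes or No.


Input string: 'ssxahlrt'
Prefix to check: 'nz'
First 2 characters of input: 'ss'
Match: False
Result: No


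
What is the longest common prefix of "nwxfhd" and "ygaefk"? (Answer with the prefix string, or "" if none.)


String 1: 'nwxfhd'
String 2: 'ygaefk'
Compare position by position:
pos 0: 'n' vs 'y' differ -> stop
Longest common prefix: "" (length 0)


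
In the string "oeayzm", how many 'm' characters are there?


Input string: 'oeayzm'
Target character: 'm'
Scan each position: s[5]='m'
Matches found at indices: 5
Total: 1


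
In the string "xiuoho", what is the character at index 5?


Input string: 'xiuoho'
Operation: get character at index 5
Index mapping: s[0]='x', s[1]='i', s[2]='u', s[3]='o', s[4]='h', s[5]='o'
Result: 'o'


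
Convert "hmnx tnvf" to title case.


Input string: 'hmnx tnvf'
Operation: capitalize first letter of each word
Word transformations: 'hmnx'->'Hmnx', 'tnvf'->'Tnvf'
Result: Hmnx Tnvf


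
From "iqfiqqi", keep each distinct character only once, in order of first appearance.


Input: 'iqfiqqi'
Operation: keep first occurrence of each character
Scan: s[0]='i' new -> keep; s[1]='q' new -> keep; s[2]='f' new -> keep; s[3]='i' seen -> skip; s[4]='q' seen -> skip; s[5]='q' seen -> skip; s[6]='i' seen -> skip
Result: iqf


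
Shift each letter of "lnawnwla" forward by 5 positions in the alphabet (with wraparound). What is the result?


Input: 'lnawnwla', shift = 5
Operation: for each letter, (position + 5) mod 26
Mapping: 'l'(11+5=16)->'q', 'n'(13+5=18)->'s', 'a'(0+5=5)->'f', 'w'(22+5=27, 27 mod 26=1)->'b', 'n'(13+5=18)->'s', 'w'(22+5=27, 27 mod 26=1)->'b', 'l'(11+5=16)->'q', 'a'(0+5=5)->'f'
Result: qsfbsbqf


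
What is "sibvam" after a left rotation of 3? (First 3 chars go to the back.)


Input: 'sibvam', shift = 3
Operation: split at index 3 and swap parts
Front part s[0:3] = 'sib'
Back part s[3:] = 'vam'
Rotated = back + front = 'vam' + 'sib'
Result: vamsib


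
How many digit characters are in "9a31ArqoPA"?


Input string: '9a31ArqoPA'
Operation: count digit characters (0-9)
Scan: '9'(digit), 'a', '3'(digit), '1'(digit), 'A', 'r', 'q', 'o', 'P', 'A'
Digits found: 3
Result: 3


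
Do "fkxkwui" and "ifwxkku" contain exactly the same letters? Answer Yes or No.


String 1: 'fkxkwui' -> sorted: 'fikkuwx'
String 2: 'ifwxkku' -> sorted: 'fikkuwx'
Compare sorted forms: 'fikkuwx' == 'fikkuwx'
Anagram: Yes


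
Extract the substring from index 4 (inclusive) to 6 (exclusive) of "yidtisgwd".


Input string: 'yidtisgwd'
Operation: slice [4:6]
Extract characters: s[4]='i', s[5]='s'
Result: is


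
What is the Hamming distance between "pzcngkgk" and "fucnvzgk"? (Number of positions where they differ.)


String 1: 'pzcngkgk'
String 2: 'fucnvzgk'
Compare each position: pos 0: 'p'!='f', pos 1: 'z'!='u', pos 2: 'c'=='c', pos 3: 'n'=='n', pos 4: 'g'!='v', pos 5: 'k'!='z', pos 6: 'g'=='g', pos 7: 'k'=='k'
Differing positions: 4
Hamming distance: 4


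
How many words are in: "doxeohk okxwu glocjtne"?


Input string: 'doxeohk okxwu glocjtne'
Operation: split by spaces
Words found: 'doxeohk', 'okxwu', 'glocjtne'
Word count: 3


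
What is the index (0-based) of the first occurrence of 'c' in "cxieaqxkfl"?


Input string: 'cxieaqxkfl'
Target: 'c'
Scanning left to right: s[0]='c'
First match at index: 0


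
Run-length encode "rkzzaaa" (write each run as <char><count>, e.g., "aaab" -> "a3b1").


Input: 'rkzzaaa'
Operation: identify consecutive runs
Runs: 'r' -> r1, 'k' -> k1, 'zz' -> z2, 'aaa' -> a3
Encoded: r1k1z2a3


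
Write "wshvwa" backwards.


Input string: 'wshvwa'
Operation: reverse character order
Original order: 'w' -> 's' -> 'h' -> 'v' -> 'w' -> 'a'
Reversed order: 'a' -> 'w' -> 'v' -> 'h' -> 's' -> 'w'
Result: awvhsw


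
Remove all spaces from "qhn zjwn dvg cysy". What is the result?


Input string: 'qhn zjwn dvg cysy'
Operation: remove all spaces
Words: 'qhn', 'zjwn', 'dvg', 'cysy'
Join without spaces: qhnzjwndvgcysy


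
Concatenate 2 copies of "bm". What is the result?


Input string: 'bm'
Operation: repeat 2 times
Concatenation: 'bm' + 'bm'
Result: bmbm
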